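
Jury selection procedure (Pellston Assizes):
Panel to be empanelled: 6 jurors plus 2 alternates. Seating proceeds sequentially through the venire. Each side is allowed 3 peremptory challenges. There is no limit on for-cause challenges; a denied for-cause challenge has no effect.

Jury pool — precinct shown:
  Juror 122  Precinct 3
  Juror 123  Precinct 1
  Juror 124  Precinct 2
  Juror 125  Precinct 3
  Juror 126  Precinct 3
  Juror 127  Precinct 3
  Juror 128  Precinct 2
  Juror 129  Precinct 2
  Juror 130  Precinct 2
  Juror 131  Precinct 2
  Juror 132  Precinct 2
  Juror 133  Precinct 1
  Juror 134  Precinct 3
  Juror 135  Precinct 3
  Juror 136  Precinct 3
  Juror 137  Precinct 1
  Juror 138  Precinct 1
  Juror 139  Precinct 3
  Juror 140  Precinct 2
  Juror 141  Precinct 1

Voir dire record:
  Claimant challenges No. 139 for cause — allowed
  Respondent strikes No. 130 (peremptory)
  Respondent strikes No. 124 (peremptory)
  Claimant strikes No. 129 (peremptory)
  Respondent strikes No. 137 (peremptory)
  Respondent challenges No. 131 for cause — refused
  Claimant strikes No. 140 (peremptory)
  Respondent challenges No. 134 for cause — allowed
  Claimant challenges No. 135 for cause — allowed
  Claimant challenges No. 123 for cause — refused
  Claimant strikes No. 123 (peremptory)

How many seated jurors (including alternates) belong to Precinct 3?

Removed: #123, #124, #129, #130, #134, #135, #137, #139, #140.
Seated (8 incl. alternates): #122, #125, #126, #127, #128, #131, #132, #133.
Of those, in Precinct 3: #122, #125, #126, #127 → 4.

4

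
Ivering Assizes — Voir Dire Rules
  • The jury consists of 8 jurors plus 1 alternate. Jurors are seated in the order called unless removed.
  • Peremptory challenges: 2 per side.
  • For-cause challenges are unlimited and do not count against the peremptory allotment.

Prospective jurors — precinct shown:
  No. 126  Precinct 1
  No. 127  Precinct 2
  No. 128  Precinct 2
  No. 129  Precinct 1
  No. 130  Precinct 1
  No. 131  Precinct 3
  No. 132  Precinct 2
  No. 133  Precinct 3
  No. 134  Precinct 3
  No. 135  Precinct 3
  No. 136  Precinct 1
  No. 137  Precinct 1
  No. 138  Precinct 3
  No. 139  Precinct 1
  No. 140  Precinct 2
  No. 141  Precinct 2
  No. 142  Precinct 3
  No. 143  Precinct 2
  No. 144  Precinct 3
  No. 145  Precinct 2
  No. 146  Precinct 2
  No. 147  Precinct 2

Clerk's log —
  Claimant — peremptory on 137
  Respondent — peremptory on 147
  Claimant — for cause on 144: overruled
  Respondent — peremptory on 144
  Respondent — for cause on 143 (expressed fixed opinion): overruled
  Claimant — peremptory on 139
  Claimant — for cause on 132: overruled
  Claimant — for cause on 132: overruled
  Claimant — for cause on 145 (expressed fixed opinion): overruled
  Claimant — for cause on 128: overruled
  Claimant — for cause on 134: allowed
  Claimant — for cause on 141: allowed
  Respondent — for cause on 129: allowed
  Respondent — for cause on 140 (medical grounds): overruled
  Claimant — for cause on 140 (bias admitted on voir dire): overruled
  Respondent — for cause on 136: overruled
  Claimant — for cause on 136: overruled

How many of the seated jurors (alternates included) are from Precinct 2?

Removed: #129, #134, #137, #139, #141, #144, #147.
Seated (9 incl. alternates): #126, #127, #128, #130, #131, #132, #133, #135, #136.
Of those, in Precinct 2: #127, #128, #132 → 3.

3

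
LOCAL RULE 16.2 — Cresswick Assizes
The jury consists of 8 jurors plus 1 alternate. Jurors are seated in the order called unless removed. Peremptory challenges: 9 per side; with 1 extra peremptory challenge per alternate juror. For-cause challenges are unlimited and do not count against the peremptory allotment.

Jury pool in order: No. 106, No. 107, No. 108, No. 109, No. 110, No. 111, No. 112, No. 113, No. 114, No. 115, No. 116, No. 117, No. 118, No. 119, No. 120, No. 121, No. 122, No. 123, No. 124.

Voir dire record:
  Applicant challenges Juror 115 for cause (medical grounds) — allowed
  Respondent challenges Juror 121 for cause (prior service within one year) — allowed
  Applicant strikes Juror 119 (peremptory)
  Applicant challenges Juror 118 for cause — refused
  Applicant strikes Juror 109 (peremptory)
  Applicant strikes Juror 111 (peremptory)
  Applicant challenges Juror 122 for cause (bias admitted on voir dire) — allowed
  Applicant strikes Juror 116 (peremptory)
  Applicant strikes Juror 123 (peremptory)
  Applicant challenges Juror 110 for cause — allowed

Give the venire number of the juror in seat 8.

118

Removed: #109, #110, #111, #115, #116, #119, #121, #122, #123. (#118 stays — for-cause denied.)
Seating in order: seats 1–8 → #106, #107, #108, #112, #113, #114, #117, #118; alternates → #120.
So seat 8 is #118.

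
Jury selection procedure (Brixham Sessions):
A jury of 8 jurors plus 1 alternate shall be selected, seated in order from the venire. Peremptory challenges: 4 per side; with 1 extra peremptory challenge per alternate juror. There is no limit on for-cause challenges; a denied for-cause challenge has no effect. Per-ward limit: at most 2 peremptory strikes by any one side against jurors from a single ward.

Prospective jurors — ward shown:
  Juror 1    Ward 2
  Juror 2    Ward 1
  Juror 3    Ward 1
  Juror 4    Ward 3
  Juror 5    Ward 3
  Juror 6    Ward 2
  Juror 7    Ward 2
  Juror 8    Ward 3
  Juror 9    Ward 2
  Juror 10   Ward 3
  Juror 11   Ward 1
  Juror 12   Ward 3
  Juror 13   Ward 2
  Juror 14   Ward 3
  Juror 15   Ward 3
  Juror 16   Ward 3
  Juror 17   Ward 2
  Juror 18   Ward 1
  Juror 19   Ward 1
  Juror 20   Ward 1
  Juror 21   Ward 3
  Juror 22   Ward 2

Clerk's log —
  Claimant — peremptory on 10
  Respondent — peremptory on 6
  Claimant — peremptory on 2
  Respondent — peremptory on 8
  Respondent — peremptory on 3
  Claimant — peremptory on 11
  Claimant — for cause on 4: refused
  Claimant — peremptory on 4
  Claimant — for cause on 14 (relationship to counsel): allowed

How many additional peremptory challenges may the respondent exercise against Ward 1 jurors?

1

Respondent peremptories so far: #6, #8, #3 — 3 of 5 used, 2 left overall.
Against Ward 1: #3 — 1 used; per-ward cap 2 leaves 1.
Binding limit: min(2, 1) = 1.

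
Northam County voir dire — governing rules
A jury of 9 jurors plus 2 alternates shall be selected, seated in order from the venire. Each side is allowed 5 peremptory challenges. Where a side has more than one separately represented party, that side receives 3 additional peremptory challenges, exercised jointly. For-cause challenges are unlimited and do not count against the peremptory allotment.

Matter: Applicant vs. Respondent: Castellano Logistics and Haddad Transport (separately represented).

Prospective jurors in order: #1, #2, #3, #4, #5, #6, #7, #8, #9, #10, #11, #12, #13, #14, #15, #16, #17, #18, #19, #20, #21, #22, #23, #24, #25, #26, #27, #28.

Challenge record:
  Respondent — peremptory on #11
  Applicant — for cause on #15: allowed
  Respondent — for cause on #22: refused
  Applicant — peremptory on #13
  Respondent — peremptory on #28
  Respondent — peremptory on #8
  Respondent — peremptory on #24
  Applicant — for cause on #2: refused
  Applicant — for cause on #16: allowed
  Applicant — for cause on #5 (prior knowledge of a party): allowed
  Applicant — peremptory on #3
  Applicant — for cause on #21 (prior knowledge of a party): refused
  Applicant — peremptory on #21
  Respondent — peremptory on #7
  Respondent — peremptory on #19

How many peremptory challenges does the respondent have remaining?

Respondent allotment: 5 base + 3 multi-party = 8.
Respondent peremptories used: #11, #28, #8, #24, #7, #19 — 6 (the for-cause on #22 doesn't count).
Remaining: 8 − 6 = 2.

2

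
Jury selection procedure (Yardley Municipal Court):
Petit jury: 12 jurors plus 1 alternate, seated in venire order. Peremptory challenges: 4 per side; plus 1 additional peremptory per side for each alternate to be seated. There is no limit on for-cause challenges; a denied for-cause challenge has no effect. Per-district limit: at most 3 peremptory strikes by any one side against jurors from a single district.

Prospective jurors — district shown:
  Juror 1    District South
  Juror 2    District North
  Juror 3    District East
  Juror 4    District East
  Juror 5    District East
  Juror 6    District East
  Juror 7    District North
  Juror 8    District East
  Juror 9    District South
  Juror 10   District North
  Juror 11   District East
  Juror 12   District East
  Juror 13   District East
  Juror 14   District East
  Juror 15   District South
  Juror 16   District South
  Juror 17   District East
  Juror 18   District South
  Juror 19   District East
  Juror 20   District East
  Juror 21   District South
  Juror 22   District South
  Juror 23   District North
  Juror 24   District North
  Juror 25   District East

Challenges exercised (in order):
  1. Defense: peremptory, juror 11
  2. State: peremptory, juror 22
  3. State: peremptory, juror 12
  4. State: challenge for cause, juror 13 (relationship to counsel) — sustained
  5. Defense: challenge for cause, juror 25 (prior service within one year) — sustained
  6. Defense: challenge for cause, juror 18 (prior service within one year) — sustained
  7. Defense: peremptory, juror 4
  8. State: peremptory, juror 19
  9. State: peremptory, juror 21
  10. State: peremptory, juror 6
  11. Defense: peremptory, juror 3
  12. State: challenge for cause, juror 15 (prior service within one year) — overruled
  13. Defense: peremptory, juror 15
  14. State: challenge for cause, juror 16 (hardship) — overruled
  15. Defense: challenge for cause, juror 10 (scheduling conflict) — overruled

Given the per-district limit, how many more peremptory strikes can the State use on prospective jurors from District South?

State peremptories so far: #22, #12, #19, #21, #6 — 5 of 5 used, 0 left overall.
Against District South: #22, #21 — 2 used; per-district cap 3 leaves 1.
Binding limit: min(0, 1) = 0.

0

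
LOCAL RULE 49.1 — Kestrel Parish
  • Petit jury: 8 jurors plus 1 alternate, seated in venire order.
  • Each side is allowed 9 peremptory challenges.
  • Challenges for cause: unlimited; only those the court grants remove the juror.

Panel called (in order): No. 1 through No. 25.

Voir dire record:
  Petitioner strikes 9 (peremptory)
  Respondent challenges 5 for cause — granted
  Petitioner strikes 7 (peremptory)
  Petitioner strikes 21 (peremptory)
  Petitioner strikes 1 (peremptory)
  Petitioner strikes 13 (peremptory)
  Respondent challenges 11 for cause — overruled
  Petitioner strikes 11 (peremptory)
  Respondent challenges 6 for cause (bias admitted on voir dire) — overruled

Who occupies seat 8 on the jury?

14

Removed: #1, #5, #7, #9, #11, #13, #21. (#6 stays — for-cause denied.)
Filling seats in venire order through position 8: #2, #3, #4, #6, #8, #10, #12, #14.
So seat 8 is #14.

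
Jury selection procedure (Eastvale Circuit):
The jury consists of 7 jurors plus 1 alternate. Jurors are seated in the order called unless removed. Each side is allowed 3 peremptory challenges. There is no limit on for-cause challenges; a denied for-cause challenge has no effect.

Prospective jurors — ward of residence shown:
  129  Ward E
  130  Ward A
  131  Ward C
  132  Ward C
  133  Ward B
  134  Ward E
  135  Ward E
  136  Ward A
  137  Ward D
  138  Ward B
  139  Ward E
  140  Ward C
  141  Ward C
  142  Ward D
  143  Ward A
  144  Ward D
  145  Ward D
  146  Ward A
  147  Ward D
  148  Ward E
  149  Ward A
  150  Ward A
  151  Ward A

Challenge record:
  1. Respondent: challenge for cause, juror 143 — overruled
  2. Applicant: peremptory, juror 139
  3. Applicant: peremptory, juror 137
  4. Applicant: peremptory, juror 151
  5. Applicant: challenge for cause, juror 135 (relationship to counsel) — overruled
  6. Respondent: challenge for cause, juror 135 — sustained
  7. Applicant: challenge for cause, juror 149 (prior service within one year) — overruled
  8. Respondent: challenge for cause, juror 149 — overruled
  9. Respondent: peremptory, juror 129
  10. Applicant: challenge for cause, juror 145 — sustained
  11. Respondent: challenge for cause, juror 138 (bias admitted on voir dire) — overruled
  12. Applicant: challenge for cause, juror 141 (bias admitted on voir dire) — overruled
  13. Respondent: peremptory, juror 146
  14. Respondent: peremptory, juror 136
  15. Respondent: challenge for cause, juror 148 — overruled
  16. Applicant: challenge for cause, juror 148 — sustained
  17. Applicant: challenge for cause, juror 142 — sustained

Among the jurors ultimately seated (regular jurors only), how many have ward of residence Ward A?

1

Removed: #129, #135, #136, #137, #139, #142, #145, #146, #148, #151.
Seated jurors 1–7: #130, #131, #132, #133, #134, #138, #140 (alternates #141 not counted).
Of those, in Ward A: #130 → 1.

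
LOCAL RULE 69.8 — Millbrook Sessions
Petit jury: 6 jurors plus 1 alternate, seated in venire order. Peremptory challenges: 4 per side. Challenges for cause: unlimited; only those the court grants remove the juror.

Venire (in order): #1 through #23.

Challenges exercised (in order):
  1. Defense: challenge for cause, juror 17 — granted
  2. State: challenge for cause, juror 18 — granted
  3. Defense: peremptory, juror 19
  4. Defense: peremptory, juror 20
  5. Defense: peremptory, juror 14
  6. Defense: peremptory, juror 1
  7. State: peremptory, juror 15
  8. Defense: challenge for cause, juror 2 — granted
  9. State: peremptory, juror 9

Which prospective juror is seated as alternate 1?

Removed: #1, #2, #9, #14, #15, #17, #18, #19, #20.
Seating in order: seats 1–6 → #3, #4, #5, #6, #7, #8; alternates → #10.
So alternate 1 is #10.

10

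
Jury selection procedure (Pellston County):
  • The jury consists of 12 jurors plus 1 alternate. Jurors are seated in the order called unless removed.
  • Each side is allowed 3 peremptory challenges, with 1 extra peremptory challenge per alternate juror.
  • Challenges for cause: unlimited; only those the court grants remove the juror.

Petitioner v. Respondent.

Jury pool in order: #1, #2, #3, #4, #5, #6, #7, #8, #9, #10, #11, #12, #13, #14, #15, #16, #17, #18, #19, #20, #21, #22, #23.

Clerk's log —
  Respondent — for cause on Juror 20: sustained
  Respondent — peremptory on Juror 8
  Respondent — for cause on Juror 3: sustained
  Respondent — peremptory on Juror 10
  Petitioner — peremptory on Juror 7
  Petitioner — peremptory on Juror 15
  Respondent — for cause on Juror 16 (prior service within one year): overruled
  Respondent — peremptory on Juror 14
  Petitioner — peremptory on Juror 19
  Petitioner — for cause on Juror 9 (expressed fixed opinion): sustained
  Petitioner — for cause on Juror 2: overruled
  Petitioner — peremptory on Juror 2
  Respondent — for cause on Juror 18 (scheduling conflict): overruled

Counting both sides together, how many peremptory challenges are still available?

Petitioner allotment: 3 base + 1 × 1 alternate = 4. Respondent allotment: 3 base + 1 × 1 alternate = 4.
Petitioner peremptories used: #7, #15, #19, #2 — 4 (for-cause on #9, #2 don't count).
Respondent peremptories used: #8, #10, #14 — 3 (for-cause on #20, #3, #16, #18 don't count).
Remaining: (4 − 4) + (4 − 3) = 1.

1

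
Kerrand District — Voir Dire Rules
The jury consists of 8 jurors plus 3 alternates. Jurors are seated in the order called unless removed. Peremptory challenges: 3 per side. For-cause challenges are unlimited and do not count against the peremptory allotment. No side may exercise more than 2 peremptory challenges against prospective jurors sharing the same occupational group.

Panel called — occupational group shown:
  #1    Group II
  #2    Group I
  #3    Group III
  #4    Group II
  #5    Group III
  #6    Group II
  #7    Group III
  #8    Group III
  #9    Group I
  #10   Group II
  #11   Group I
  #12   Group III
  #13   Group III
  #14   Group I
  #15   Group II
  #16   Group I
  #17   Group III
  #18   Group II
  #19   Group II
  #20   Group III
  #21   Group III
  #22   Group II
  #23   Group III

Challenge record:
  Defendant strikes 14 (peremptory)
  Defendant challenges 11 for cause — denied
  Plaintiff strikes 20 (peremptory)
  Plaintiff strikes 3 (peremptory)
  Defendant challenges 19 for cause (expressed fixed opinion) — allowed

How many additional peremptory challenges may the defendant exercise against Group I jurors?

1

Defendant peremptories so far: #14 — 1 of 3 used, 2 left overall.
Against Group I: #14 — 1 used; per-group cap 2 leaves 1.
Binding limit: min(2, 1) = 1.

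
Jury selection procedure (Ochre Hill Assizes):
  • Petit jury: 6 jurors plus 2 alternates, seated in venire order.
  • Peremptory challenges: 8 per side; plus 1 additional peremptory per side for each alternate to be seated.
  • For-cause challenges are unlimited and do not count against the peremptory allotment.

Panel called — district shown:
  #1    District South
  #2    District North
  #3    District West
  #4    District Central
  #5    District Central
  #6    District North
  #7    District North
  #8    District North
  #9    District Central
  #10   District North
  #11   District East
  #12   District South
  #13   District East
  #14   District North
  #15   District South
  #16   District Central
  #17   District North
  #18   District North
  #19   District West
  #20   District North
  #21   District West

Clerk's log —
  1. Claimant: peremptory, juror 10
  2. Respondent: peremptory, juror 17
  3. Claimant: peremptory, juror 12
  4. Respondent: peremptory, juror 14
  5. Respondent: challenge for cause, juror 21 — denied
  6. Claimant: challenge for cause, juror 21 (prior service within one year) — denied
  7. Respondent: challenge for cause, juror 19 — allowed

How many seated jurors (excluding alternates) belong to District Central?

Removed: #10, #12, #14, #17, #19.
Seated jurors 1–6: #1, #2, #3, #4, #5, #6 (alternates #7, #8 not counted).
Of those, in District Central: #4, #5 → 2.

2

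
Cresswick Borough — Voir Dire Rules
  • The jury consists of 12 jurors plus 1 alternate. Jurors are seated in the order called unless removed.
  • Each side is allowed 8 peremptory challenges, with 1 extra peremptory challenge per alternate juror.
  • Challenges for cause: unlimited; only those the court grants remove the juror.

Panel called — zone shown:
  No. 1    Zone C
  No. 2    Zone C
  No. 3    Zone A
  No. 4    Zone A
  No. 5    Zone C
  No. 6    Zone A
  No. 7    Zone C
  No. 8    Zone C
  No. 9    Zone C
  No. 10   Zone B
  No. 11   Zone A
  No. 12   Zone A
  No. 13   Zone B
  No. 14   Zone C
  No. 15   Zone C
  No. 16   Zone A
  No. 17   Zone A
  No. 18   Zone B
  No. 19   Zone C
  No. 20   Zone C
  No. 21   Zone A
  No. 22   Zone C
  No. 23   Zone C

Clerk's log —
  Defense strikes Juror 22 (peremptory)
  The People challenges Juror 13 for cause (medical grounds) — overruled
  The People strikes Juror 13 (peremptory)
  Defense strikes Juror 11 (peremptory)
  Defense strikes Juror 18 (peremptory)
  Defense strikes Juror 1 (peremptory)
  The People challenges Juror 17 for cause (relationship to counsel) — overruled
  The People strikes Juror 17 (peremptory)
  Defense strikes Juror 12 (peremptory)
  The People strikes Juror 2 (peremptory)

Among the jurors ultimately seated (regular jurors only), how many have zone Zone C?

7

Removed: #1, #2, #11, #12, #13, #17, #18, #22.
Seated jurors 1–12: #3, #4, #5, #6, #7, #8, #9, #10, #14, #15, #16, #19 (alternates #20 not counted).
Of those, in Zone C: #5, #7, #8, #9, #14, #15, #19 → 7.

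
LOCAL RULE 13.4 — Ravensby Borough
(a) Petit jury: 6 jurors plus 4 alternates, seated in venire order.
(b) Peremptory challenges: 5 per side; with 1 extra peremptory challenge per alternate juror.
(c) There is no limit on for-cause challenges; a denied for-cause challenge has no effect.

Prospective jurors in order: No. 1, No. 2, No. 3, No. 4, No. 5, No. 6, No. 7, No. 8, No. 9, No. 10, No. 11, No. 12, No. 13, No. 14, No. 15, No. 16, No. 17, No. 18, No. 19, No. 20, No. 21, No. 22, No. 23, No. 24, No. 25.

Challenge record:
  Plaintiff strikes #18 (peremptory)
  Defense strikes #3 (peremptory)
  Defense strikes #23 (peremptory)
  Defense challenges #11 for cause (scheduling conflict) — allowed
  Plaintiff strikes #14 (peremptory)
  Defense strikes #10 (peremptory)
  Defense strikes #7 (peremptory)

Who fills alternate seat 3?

Removed: #3, #7, #10, #11, #14, #18, #23.
Filling seats in venire order through position 9: #1, #2, #4, #5, #6, #8, #9, #12, #13.
So alternate 3 is #13.

13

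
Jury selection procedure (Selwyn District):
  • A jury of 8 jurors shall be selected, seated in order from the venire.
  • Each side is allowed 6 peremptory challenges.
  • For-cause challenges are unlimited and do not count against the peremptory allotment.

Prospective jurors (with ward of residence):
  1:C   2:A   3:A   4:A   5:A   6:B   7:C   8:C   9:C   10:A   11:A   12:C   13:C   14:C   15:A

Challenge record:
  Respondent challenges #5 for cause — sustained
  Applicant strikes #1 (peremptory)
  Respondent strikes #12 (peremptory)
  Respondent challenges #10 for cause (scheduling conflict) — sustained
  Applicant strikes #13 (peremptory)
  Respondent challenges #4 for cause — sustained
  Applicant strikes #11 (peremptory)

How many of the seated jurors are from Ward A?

3

Removed: #1, #4, #5, #10, #11, #12, #13.
Seated jurors 1–8: #2, #3, #6, #7, #8, #9, #14, #15.
Of those, in Ward A: #2, #3, #15 → 3.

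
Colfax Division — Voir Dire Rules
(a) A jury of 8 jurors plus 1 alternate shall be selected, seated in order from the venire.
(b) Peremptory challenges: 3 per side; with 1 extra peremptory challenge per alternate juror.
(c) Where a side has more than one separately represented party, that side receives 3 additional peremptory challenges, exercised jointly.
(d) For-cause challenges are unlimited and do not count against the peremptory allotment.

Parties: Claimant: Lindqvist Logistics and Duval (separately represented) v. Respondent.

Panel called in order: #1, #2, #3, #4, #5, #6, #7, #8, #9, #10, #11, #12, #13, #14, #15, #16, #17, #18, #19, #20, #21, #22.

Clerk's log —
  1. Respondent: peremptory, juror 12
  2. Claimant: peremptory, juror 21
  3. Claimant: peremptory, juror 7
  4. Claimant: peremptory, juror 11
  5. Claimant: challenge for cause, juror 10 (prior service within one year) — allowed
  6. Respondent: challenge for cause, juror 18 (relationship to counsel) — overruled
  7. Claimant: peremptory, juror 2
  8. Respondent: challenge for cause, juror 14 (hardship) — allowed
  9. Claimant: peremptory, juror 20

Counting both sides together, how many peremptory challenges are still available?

Claimant allotment: 3 base + 1 × 1 alternate + 3 multi-party = 7. Respondent allotment: 3 base + 1 × 1 alternate = 4.
Claimant peremptories used: #21, #7, #11, #2, #20 — 5 (the for-cause on #10 doesn't count).
Respondent peremptories used: #12 — 1 (for-cause on #18, #14 don't count).
Remaining: (7 − 5) + (4 − 1) = 5.

5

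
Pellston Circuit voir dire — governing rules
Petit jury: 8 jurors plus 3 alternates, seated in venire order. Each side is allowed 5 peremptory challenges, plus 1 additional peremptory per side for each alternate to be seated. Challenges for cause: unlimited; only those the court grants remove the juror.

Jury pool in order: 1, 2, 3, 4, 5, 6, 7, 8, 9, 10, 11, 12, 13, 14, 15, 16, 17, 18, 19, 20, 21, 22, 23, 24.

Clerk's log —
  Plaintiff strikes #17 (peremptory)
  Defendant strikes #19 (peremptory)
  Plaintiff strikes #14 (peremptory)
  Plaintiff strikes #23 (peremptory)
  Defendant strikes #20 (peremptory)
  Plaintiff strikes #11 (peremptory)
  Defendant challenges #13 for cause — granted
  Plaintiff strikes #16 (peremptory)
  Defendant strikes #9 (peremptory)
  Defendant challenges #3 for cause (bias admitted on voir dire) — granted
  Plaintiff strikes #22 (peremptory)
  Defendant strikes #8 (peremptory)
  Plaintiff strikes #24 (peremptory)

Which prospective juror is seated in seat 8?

Removed: #3, #8, #9, #11, #13, #14, #16, #17, #19, #20, #22, #23, #24.
Filling seats in venire order through position 8: #1, #2, #4, #5, #6, #7, #10, #12.
So seat 8 is #12.

12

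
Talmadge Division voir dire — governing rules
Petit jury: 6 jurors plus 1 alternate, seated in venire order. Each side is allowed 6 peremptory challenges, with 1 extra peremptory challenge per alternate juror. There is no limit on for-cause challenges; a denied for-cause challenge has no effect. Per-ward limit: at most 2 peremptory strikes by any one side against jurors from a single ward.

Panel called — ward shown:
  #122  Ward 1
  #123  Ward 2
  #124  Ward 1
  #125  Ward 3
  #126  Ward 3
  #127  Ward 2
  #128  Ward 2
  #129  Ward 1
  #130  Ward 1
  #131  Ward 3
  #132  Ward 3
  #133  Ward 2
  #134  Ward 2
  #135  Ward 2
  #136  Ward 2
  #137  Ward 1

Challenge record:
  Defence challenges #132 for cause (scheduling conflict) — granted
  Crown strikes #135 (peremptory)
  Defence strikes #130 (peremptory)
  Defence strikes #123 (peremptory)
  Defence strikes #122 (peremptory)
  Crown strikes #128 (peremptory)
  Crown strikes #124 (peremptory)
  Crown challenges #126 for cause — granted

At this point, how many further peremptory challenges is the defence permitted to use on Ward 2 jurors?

1

Defence peremptories so far: #130, #123, #122 — 3 of 7 used, 4 left overall.
Against Ward 2: #123 — 1 used; per-ward cap 2 leaves 1.
Binding limit: min(4, 1) = 1.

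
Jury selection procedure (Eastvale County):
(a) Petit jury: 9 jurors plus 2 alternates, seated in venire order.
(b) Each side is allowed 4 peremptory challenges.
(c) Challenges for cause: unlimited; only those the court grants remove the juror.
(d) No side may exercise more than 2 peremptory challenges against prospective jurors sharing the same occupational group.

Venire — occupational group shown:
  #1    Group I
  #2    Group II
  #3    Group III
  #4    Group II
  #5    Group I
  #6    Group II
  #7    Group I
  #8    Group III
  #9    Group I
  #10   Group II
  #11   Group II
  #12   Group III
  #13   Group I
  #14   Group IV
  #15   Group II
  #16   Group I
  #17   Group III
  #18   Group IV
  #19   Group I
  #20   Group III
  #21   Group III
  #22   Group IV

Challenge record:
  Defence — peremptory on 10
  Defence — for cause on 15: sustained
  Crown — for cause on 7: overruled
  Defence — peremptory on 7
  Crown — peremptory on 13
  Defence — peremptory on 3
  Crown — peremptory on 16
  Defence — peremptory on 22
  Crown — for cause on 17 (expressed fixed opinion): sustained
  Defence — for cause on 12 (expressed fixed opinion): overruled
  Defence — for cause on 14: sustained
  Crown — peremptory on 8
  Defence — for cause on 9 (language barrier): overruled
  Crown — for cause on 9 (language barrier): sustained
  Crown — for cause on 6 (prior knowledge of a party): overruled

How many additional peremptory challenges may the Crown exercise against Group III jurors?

1

Crown peremptories so far: #13, #16, #8 — 3 of 4 used, 1 left overall.
Against Group III: #8 — 1 used; per-group cap 2 leaves 1.
Binding limit: min(1, 1) = 1.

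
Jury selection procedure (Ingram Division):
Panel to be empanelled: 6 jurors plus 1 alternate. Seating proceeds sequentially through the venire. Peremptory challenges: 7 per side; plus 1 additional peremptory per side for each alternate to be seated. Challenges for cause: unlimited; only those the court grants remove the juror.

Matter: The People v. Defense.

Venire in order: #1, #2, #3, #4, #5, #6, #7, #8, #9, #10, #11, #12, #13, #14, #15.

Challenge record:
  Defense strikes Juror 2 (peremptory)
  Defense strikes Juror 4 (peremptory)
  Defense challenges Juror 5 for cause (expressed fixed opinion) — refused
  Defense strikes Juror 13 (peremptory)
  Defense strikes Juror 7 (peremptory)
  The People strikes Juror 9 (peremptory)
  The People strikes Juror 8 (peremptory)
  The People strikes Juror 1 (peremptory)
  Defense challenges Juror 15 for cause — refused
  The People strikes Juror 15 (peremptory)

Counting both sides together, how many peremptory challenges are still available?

The People allotment: 7 base + 1 × 1 alternate = 8. Defense allotment: 7 base + 1 × 1 alternate = 8.
The People peremptories used: #9, #8, #1, #15 — 4.
Defense peremptories used: #2, #4, #13, #7 — 4 (for-cause on #5, #15 don't count).
Remaining: (8 − 4) + (8 − 4) = 8.

8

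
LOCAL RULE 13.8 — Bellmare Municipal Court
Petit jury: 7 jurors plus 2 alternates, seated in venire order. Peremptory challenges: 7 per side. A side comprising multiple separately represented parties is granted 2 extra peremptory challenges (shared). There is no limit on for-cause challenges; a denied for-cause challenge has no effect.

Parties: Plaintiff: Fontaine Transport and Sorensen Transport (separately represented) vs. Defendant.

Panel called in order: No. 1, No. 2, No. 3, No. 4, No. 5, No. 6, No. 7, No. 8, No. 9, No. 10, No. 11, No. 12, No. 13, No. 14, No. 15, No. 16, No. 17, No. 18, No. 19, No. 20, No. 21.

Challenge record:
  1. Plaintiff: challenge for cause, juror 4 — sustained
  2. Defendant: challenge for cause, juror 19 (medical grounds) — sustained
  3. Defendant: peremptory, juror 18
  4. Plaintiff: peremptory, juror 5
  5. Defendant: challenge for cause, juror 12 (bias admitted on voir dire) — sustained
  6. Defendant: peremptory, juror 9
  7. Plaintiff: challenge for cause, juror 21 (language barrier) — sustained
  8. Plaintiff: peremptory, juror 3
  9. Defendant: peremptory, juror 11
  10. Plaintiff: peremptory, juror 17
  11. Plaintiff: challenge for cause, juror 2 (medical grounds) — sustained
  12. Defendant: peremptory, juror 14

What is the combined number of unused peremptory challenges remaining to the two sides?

Plaintiff allotment: 7 base + 2 multi-party = 9. Defendant allotment: 7.
Plaintiff peremptories used: #5, #3, #17 — 3 (for-cause on #4, #21, #2 don't count).
Defendant peremptories used: #18, #9, #11, #14 — 4 (for-cause on #19, #12 don't count).
Remaining: (9 − 3) + (7 − 4) = 9.

9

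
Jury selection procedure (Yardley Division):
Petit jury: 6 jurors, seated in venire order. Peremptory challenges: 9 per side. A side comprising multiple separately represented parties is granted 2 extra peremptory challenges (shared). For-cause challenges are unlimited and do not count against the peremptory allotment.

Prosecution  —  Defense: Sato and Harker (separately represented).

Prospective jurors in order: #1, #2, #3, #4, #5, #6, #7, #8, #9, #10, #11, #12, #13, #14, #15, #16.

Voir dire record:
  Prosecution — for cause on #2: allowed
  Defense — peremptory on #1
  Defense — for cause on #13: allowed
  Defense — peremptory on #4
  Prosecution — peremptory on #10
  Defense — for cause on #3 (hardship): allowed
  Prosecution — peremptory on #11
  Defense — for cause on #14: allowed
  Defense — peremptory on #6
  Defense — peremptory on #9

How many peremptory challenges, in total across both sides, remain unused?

Prosecution allotment: 9. Defense allotment: 9 base + 2 multi-party = 11.
Prosecution peremptories used: #10, #11 — 2 (the for-cause on #2 doesn't count).
Defense peremptories used: #1, #4, #6, #9 — 4 (for-cause on #13, #3, #14 don't count).
Remaining: (9 − 2) + (11 − 4) = 14.

14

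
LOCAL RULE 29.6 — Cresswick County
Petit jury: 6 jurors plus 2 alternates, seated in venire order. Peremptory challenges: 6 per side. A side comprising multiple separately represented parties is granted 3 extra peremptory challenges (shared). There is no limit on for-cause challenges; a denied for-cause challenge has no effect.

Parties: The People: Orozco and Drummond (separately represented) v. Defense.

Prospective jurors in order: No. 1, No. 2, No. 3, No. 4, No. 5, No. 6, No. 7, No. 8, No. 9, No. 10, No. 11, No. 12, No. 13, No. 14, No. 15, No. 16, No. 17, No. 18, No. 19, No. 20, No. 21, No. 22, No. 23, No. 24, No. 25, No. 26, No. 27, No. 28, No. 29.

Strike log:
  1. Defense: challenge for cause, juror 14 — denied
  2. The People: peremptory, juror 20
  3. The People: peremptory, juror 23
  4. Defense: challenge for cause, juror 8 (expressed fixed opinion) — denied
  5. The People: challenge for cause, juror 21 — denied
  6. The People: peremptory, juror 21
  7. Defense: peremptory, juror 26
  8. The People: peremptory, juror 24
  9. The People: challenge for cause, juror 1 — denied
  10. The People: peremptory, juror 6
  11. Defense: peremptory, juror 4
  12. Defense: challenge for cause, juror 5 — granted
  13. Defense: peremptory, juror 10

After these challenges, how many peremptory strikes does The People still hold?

The People allotment: 6 base + 3 multi-party = 9.
The People peremptories used: #20, #23, #21, #24, #6 — 5 (for-cause on #21, #1 don't count).
Remaining: 9 − 5 = 4.

4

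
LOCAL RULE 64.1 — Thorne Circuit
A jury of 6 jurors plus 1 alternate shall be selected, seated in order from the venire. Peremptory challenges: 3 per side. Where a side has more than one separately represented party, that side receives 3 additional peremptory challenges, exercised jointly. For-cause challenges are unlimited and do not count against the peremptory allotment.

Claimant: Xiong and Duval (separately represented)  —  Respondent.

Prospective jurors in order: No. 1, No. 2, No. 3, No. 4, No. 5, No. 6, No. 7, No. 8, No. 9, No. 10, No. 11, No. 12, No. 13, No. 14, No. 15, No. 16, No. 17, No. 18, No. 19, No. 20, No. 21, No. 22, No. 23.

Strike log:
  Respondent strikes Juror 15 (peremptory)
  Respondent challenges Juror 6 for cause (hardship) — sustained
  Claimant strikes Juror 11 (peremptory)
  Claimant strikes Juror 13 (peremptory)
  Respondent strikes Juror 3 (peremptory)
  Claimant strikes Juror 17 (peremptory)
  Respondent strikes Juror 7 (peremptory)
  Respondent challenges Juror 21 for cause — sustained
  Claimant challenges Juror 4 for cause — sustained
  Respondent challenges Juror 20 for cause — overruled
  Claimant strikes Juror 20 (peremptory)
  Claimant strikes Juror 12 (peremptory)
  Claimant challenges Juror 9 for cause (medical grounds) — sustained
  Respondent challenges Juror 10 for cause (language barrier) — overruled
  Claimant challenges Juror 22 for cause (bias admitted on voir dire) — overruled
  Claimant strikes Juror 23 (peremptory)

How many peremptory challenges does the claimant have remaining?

0

Claimant allotment: 3 base + 3 multi-party = 6.
Claimant peremptories used: #11, #13, #17, #20, #12, #23 — 6 (for-cause on #4, #9, #22 don't count).
Remaining: 6 − 6 = 0.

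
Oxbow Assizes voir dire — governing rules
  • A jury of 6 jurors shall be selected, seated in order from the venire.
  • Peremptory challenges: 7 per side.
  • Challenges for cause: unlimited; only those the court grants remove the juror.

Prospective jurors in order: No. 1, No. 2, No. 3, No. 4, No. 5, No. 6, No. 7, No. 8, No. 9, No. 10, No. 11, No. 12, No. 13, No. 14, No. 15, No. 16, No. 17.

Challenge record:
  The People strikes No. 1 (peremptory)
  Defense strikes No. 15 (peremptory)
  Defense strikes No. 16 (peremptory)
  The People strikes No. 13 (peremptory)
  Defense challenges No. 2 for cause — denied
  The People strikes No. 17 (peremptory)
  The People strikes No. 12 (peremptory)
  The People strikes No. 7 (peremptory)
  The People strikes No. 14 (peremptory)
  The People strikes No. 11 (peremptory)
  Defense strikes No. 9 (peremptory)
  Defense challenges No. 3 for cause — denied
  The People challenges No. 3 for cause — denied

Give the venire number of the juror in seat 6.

8

Removed: #1, #7, #9, #11, #12, #13, #14, #15, #16, #17. (#2, #3 stay — for-cause denied.)
Seating in order: seats 1–6 → #2, #3, #4, #5, #6, #8.
So seat 6 is #8.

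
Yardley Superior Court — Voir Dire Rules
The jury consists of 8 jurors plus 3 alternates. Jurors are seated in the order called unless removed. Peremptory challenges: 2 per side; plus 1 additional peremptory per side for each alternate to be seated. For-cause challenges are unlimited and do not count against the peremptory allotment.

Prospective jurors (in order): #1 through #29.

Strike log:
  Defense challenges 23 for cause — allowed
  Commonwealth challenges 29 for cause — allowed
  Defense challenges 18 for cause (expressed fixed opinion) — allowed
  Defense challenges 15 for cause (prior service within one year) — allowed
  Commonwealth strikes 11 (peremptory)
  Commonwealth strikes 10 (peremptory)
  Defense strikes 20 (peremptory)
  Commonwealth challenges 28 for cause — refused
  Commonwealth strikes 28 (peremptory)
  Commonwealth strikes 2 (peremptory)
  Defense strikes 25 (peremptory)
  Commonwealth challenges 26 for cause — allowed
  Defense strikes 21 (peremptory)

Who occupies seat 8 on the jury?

Removed: #2, #10, #11, #15, #18, #20, #21, #23, #25, #26, #28, #29.
Seating in order: seats 1–8 → #1, #3, #4, #5, #6, #7, #8, #9; alternates → #12, #13, #14.
So seat 8 is #9.

9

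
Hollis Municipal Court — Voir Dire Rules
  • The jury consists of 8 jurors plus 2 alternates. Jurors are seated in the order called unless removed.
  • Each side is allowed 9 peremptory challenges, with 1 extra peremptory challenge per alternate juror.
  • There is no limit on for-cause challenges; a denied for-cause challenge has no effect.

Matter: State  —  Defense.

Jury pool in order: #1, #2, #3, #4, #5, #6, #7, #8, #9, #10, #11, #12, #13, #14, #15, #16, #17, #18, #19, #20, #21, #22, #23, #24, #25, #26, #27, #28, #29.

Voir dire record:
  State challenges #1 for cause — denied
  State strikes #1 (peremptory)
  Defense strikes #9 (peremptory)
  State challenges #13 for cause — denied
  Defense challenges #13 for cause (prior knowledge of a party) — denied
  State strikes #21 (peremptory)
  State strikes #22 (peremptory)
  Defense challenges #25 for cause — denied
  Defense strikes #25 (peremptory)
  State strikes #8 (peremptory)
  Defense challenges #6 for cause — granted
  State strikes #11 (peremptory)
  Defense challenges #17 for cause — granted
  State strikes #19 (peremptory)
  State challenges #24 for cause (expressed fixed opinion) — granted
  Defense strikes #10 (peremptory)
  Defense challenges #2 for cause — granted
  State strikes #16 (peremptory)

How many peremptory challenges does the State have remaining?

State allotment: 9 base + 1 × 2 alternates = 11.
State peremptories used: #1, #21, #22, #8, #11, #19, #16 — 7 (for-cause on #1, #13, #24 don't count).
Remaining: 11 − 7 = 4.

4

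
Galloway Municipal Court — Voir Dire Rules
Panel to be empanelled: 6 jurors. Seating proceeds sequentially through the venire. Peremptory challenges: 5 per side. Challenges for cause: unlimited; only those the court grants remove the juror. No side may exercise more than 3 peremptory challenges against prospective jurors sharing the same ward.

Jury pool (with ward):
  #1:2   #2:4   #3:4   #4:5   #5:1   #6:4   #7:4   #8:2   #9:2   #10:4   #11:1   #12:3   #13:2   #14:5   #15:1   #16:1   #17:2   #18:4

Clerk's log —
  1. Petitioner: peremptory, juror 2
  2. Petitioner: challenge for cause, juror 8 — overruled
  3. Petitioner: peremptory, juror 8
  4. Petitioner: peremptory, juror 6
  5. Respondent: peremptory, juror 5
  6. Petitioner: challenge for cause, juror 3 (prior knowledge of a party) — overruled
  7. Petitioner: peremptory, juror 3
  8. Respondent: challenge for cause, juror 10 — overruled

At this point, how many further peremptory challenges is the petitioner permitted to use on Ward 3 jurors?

Petitioner peremptories so far: #2, #8, #6, #3 — 4 of 5 used, 1 left overall.
Against Ward 3: none yet — per-ward cap 3 leaves 3.
Binding limit: min(1, 3) = 1.

1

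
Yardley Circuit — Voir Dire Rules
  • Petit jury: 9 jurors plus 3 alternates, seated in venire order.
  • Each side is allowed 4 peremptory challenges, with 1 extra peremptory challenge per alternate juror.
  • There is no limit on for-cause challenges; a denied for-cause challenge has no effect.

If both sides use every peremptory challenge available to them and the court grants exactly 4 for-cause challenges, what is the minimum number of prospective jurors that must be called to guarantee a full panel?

30

Seats to fill: 9 + 3 alternates = 12.
Peremptories: 4 + 1×3 = 7 per side × 2 sides = 14.
For-cause removals: 4.
Minimum venire: 12 + 14 + 4 = 30.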